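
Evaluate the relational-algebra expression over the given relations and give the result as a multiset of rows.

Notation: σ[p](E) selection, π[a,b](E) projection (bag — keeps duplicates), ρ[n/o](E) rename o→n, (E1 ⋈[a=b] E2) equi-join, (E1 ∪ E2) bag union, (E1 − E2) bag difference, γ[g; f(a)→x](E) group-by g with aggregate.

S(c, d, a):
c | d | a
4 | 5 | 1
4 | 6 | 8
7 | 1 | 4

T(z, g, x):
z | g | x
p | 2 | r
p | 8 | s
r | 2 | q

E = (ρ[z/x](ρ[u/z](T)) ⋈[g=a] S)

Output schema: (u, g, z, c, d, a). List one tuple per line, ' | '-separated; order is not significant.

Row counts bottom-up:
  T → 3
  ρ[u/z](T) → 3
  ρ[z/x](ρ[u/z](T)) → 3
  S → 3
  (ρ[z/x](ρ[u/z](T)) ⋈[g=a] S) → 1

== RESULT ==
u | g | z | c | d | a
p | 8 | s | 4 | 6 | 8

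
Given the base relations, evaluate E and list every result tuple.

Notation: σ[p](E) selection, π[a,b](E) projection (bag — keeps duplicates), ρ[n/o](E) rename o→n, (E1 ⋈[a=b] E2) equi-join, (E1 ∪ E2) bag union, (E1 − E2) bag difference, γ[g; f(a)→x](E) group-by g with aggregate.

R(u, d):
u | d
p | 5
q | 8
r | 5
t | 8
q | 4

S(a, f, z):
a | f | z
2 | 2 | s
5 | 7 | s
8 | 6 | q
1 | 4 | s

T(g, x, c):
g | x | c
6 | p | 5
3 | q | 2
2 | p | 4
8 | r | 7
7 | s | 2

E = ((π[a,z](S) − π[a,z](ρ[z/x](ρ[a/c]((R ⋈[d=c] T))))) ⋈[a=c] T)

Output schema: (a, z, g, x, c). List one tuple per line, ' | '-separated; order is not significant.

Stepwise |·|:
  S → 4
  π[a,z](S) → 4
  R → 5
  T → 5
  (R ⋈[d=c] T) → 3
  ρ[a/c]((R ⋈[d=c] T)) → 3
  ρ[z/x](ρ[a/c]((R ⋈[d=c] T))) → 3
  π[a,z](ρ[z/x](ρ[a/c]((R ⋈[d=c] T)))) → 3
  (π[a,z](S) − π[a,z](ρ[z/x](ρ[a/c]((R ⋈[d=c] T))))) → 4
  T → 5
  ((π[a,z](S) − π[a,z](ρ[z/x](ρ[a/c]((R ⋈[d=c] T))))) ⋈[a=c] T) → 3

== RESULT ==
a | z | g | x | c
2 | s | 3 | q | 2
2 | s | 7 | s | 2
5 | s | 6 | p | 5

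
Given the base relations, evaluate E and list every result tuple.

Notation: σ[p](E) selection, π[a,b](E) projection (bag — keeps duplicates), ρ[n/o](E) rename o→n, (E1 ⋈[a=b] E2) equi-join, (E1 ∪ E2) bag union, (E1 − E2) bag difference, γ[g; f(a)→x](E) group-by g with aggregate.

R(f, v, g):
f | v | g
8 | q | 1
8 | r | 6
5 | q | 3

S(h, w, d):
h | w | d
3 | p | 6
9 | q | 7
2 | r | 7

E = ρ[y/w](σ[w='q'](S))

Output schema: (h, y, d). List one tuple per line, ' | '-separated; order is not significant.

Per-node cardinality:
  S → 3
  σ[w='q'](S) → 1
  ρ[y/w](σ[w='q'](S)) → 1

== RESULT ==
h | y | d
9 | q | 7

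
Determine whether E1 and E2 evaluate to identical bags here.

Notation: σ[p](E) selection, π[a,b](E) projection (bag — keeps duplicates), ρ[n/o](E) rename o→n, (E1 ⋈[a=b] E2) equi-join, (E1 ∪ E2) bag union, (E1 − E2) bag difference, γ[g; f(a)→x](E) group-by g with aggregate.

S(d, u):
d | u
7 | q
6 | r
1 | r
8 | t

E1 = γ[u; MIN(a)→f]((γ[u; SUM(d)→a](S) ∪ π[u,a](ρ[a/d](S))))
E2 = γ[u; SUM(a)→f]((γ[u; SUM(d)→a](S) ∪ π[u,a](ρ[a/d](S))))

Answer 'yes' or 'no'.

E1 row counts bottom-up:
  S → 4
  γ[u; SUM(d)→a](S) → 3
  S → 4
  ρ[a/d](S) → 4
  π[u,a](ρ[a/d](S)) → 4
  (γ[u; SUM(d)→a](S) ∪ π[u,a](ρ[a/d](S))) → 7
  γ[u; MIN(a)→f]((γ[u; SUM(d)→a](S) ∪ π[u,a](ρ[a/d](S)))) → 3
E2 row counts bottom-up:
  S → 4
  γ[u; SUM(d)→a](S) → 3
  S → 4
  ρ[a/d](S) → 4
  π[u,a](ρ[a/d](S)) → 4
  (γ[u; SUM(d)→a](S) ∪ π[u,a](ρ[a/d](S))) → 7
  γ[u; SUM(a)→f]((γ[u; SUM(d)→a](S) ∪ π[u,a](ρ[a/d](S)))) → 3

E1 result:
u | f
q | 7
r | 1
t | 8
E2 result:
u | f
q | 14
r | 14
t | 16
Witness: ('r', 1) appears 1× in E1 but 0× in E2.

no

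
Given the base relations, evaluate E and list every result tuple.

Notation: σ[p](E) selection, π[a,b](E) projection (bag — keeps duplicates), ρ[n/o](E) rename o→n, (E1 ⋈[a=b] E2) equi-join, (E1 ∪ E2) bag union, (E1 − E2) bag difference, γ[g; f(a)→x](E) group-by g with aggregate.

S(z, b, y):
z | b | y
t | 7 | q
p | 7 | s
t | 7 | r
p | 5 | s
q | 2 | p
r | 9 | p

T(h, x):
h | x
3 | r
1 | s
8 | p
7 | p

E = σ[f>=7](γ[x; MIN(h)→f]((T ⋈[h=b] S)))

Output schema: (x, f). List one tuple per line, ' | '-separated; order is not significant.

Subexpression sizes:
  T → 4
  S → 6
  (T ⋈[h=b] S) → 3
  γ[x; MIN(h)→f]((T ⋈[h=b] S)) → 1
  σ[f>=7](γ[x; MIN(h)→f]((T ⋈[h=b] S))) → 1

== RESULT ==
x | f
p | 7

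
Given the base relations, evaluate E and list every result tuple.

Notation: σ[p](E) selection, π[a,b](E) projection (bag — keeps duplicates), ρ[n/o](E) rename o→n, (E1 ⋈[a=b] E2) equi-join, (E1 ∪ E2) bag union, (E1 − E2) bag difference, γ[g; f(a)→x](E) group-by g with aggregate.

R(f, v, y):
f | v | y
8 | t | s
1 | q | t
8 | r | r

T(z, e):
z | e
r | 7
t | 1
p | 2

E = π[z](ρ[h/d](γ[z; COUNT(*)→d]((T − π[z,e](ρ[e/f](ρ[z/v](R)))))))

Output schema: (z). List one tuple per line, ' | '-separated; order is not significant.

Stepwise |·|:
  T → 3
  R → 3
  ρ[z/v](R) → 3
  ρ[e/f](ρ[z/v](R)) → 3
  π[z,e](ρ[e/f](ρ[z/v](R))) → 3
  (T − π[z,e](ρ[e/f](ρ[z/v](R)))) → 3
  γ[z; COUNT(*)→d]((T − π[z,e](ρ[e/f](ρ[z/v](R))))) → 3
  ρ[h/d](γ[z; COUNT(*)→d]((T − π[z,e](ρ[e/f](ρ[z/v](R)))))) → 3
  π[z](ρ[h/d](γ[z; COUNT(*)→d]((T − π[z,e](ρ[e/f](ρ[z/v](R))))))) → 3

== RESULT ==
z
p
r
t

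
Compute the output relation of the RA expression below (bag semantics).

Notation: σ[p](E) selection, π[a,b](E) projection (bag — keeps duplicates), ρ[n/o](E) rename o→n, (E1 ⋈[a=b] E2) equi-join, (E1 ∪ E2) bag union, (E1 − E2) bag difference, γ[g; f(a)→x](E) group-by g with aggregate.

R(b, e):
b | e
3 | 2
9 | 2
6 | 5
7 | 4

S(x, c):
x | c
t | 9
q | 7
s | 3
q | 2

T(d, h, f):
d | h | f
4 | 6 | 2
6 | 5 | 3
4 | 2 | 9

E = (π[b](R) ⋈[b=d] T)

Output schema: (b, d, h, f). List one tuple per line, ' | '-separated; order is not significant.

Subexpression sizes:
  R → 4
  π[b](R) → 4
  T → 3
  (π[b](R) ⋈[b=d] T) → 1

== RESULT ==
b | d | h | f
6 | 6 | 5 | 3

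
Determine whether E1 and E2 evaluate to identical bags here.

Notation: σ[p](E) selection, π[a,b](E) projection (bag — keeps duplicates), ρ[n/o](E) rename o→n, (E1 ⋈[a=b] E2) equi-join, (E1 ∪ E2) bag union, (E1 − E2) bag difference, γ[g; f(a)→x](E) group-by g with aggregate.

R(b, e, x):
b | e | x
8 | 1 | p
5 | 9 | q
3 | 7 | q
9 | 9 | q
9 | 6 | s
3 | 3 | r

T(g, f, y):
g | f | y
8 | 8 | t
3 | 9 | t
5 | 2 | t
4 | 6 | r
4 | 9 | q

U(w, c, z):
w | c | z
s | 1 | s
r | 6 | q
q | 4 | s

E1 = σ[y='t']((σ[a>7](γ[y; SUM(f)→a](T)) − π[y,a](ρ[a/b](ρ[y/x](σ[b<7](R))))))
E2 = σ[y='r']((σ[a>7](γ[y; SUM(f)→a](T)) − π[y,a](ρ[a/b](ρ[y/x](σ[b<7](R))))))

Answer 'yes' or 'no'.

E1 per-node cardinality:
  T → 5
  γ[y; SUM(f)→a](T) → 3
  σ[a>7](γ[y; SUM(f)→a](T)) → 2
  R → 6
  σ[b<7](R) → 3
  ρ[y/x](σ[b<7](R)) → 3
  ρ[a/b](ρ[y/x](σ[b<7](R))) → 3
  π[y,a](ρ[a/b](ρ[y/x](σ[b<7](R)))) → 3
  (σ[a>7](γ[y; SUM(f)→a](T)) − π[y,a](ρ[a/b](ρ[y/x](σ[b<7](R))))) → 2
  σ[y='t']((σ[a>7](γ[y; SUM(f)→a](T)) − π[y,a](ρ[a/b](ρ[y/x](σ[b<7](R)))))) → 1
E2 per-node cardinality:
  T → 5
  γ[y; SUM(f)→a](T) → 3
  σ[a>7](γ[y; SUM(f)→a](T)) → 2
  R → 6
  σ[b<7](R) → 3
  ρ[y/x](σ[b<7](R)) → 3
  ρ[a/b](ρ[y/x](σ[b<7](R))) → 3
  π[y,a](ρ[a/b](ρ[y/x](σ[b<7](R)))) → 3
  (σ[a>7](γ[y; SUM(f)→a](T)) − π[y,a](ρ[a/b](ρ[y/x](σ[b<7](R))))) → 2
  σ[y='r']((σ[a>7](γ[y; SUM(f)→a](T)) − π[y,a](ρ[a/b](ρ[y/x](σ[b<7](R)))))) → 0

E1 result:
y | a
t | 19
E2 result:
y | a
(0 rows)
Witness: ('t', 19) appears 1× in E1 but 0× in E2.

no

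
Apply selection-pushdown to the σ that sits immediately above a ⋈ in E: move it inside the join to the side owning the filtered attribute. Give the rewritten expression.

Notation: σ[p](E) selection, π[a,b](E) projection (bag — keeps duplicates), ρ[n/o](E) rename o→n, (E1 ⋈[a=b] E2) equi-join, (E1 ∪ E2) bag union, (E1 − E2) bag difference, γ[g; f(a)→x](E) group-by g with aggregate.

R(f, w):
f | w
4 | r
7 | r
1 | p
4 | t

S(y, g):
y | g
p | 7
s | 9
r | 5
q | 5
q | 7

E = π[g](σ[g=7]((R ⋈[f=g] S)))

σ filters on g, owned by the right side.
E' = π[g]((R ⋈[f=g] σ[g=7](S)))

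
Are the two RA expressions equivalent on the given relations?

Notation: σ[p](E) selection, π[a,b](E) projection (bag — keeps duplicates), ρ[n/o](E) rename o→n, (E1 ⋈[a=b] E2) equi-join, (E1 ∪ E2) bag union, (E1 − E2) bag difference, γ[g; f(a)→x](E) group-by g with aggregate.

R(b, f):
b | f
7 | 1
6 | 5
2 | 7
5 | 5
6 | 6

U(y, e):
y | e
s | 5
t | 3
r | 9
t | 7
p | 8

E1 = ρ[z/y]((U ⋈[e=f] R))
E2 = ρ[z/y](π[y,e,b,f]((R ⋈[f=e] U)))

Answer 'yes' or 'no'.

E1 subexpression sizes:
  U → 5
  R → 5
  (U ⋈[e=f] R) → 3
  ρ[z/y]((U ⋈[e=f] R)) → 3
E2 subexpression sizes:
  R → 5
  U → 5
  (R ⋈[f=e] U) → 3
  π[y,e,b,f]((R ⋈[f=e] U)) → 3
  ρ[z/y](π[y,e,b,f]((R ⋈[f=e] U))) → 3

E1 and E2 produce the same multiset:
z | e | b | f
s | 5 | 5 | 5
s | 5 | 6 | 5
t | 7 | 2 | 7

yes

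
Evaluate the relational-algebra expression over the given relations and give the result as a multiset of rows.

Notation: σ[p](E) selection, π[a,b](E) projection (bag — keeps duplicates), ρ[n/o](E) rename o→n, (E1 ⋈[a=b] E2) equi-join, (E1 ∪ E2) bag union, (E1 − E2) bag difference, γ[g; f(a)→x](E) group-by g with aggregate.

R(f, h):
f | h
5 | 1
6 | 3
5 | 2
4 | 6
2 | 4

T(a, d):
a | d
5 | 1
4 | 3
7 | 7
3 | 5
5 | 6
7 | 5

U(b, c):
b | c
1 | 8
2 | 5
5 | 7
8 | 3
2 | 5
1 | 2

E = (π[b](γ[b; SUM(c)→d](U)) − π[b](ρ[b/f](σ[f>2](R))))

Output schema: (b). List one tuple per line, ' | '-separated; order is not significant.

Stepwise |·|:
  U → 6
  γ[b; SUM(c)→d](U) → 4
  π[b](γ[b; SUM(c)→d](U)) → 4
  R → 5
  σ[f>2](R) → 4
  ρ[b/f](σ[f>2](R)) → 4
  π[b](ρ[b/f](σ[f>2](R))) → 4
  (π[b](γ[b; SUM(c)→d](U)) − π[b](ρ[b/f](σ[f>2](R)))) → 3

== RESULT ==
b
1
2
8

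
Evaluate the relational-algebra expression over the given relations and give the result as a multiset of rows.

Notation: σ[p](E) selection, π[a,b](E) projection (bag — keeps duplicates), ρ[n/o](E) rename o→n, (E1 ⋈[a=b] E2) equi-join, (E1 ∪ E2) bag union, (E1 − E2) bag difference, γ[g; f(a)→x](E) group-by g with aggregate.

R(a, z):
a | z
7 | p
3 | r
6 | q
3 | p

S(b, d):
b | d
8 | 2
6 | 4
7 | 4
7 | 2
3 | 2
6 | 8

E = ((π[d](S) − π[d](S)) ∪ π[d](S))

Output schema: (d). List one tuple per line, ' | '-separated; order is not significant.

Subexpression sizes:
  S → 6
  π[d](S) → 6
  S → 6
  π[d](S) → 6
  (π[d](S) − π[d](S)) → 0
  S → 6
  π[d](S) → 6
  ((π[d](S) − π[d](S)) ∪ π[d](S)) → 6

== RESULT ==
d
2
2
2
4
4
8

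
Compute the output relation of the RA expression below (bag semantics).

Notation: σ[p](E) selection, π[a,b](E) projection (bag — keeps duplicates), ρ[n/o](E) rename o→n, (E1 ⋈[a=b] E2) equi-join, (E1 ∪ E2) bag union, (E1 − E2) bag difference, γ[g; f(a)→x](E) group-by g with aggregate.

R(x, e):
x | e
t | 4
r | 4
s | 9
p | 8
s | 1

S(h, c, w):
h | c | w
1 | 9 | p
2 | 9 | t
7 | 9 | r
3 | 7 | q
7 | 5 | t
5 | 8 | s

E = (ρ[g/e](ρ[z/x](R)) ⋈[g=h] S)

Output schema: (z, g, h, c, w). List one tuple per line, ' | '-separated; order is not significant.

Row counts bottom-up:
  R → 5
  ρ[z/x](R) → 5
  ρ[g/e](ρ[z/x](R)) → 5
  S → 6
  (ρ[g/e](ρ[z/x](R)) ⋈[g=h] S) → 1

== RESULT ==
z | g | h | c | w
s | 1 | 1 | 9 | p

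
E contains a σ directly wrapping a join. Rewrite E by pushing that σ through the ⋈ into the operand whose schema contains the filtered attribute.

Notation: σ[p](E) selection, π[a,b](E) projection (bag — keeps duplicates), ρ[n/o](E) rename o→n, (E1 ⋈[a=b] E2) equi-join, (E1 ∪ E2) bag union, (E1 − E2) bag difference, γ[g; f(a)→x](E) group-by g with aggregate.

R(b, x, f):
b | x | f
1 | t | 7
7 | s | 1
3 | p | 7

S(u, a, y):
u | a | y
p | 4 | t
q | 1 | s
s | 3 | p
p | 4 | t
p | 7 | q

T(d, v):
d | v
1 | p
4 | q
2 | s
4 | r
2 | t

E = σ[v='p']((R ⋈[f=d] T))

σ filters on v, owned by the right side.
E' = (R ⋈[f=d] σ[v='p'](T))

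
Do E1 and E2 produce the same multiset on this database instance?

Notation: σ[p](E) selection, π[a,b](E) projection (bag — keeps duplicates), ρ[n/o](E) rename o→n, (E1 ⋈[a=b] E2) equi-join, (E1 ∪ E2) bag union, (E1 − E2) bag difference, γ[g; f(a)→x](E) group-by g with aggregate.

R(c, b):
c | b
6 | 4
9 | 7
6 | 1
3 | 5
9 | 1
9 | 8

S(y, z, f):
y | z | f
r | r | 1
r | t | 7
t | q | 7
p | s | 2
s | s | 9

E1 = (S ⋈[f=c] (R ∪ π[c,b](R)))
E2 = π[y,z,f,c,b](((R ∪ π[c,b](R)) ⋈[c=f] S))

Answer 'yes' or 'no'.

E1 subexpression sizes:
  S → 5
  R → 6
  R → 6
  π[c,b](R) → 6
  (R ∪ π[c,b](R)) → 12
  (S ⋈[f=c] (R ∪ π[c,b](R))) → 6
E2 subexpression sizes:
  R → 6
  R → 6
  π[c,b](R) → 6
  (R ∪ π[c,b](R)) → 12
  S → 5
  ((R ∪ π[c,b](R)) ⋈[c=f] S) → 6
  π[y,z,f,c,b](((R ∪ π[c,b](R)) ⋈[c=f] S)) → 6

E1 and E2 produce the same multiset:
y | z | f | c | b
s | s | 9 | 9 | 1
s | s | 9 | 9 | 1
s | s | 9 | 9 | 7
s | s | 9 | 9 | 7
s | s | 9 | 9 | 8
s | s | 9 | 9 | 8

yes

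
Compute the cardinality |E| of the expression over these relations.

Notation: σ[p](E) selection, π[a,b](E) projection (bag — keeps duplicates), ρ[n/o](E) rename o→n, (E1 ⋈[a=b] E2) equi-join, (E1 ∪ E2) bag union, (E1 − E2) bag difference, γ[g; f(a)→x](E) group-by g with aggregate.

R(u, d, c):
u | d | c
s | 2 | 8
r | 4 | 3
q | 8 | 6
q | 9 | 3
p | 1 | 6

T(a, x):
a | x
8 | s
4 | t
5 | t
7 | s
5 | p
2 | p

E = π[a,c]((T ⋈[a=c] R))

Subexpression sizes:
  T → 6
  R → 5
  (T ⋈[a=c] R) → 1
  π[a,c]((T ⋈[a=c] R)) → 1

|E| = 1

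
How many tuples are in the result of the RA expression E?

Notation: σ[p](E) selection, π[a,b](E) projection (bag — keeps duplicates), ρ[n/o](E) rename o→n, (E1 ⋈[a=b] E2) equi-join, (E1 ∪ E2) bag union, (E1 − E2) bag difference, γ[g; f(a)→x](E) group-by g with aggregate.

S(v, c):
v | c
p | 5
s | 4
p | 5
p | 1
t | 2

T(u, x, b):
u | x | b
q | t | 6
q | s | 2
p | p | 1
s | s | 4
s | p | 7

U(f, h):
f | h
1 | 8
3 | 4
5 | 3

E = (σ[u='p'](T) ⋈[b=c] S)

Stepwise |·|:
  T → 5
  σ[u='p'](T) → 1
  S → 5
  (σ[u='p'](T) ⋈[b=c] S) → 1

|E| = 1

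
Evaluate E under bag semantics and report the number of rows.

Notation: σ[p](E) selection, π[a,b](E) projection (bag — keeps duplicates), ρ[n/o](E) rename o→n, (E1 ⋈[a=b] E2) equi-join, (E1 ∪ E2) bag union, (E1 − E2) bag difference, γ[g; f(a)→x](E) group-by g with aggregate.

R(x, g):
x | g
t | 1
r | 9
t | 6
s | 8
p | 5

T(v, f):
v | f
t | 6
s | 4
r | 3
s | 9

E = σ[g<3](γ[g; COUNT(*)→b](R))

Subexpression sizes:
  R → 5
  γ[g; COUNT(*)→b](R) → 5
  σ[g<3](γ[g; COUNT(*)→b](R)) → 1

|E| = 1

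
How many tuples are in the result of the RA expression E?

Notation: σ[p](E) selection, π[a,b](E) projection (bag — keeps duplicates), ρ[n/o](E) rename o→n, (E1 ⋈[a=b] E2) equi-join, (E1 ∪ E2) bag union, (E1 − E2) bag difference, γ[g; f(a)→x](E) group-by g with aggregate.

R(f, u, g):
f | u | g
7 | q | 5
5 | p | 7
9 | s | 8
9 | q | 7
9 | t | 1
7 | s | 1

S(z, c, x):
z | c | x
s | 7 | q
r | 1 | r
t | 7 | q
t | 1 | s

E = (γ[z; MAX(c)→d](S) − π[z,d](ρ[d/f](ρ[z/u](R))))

Per-node cardinality:
  S → 4
  γ[z; MAX(c)→d](S) → 3
  R → 6
  ρ[z/u](R) → 6
  ρ[d/f](ρ[z/u](R)) → 6
  π[z,d](ρ[d/f](ρ[z/u](R))) → 6
  (γ[z; MAX(c)→d](S) − π[z,d](ρ[d/f](ρ[z/u](R)))) → 2

|E| = 2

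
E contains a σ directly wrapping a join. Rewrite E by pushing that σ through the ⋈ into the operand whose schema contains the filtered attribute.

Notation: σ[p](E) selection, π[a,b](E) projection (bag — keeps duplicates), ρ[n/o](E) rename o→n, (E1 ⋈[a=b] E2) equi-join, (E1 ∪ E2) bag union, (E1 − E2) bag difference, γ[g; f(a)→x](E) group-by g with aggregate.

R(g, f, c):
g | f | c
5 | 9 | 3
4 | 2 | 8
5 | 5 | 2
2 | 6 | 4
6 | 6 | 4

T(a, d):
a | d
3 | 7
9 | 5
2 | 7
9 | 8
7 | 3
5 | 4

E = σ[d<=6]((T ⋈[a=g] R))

σ filters on d, owned by the left side.
E' = (σ[d<=6](T) ⋈[a=g] R)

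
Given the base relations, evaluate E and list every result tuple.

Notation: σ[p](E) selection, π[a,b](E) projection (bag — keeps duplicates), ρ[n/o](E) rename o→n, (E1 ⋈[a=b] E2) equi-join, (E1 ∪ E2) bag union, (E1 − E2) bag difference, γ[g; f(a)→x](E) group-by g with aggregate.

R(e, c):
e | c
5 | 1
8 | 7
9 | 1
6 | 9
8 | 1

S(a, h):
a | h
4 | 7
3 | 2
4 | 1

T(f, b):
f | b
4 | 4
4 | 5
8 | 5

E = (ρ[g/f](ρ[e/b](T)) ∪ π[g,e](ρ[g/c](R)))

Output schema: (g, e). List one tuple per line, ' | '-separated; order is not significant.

Subexpression sizes:
  T → 3
  ρ[e/b](T) → 3
  ρ[g/f](ρ[e/b](T)) → 3
  R → 5
  ρ[g/c](R) → 5
  π[g,e](ρ[g/c](R)) → 5
  (ρ[g/f](ρ[e/b](T)) ∪ π[g,e](ρ[g/c](R))) → 8

== RESULT ==
g | e
1 | 5
1 | 8
1 | 9
4 | 4
4 | 5
7 | 8
8 | 5
9 | 6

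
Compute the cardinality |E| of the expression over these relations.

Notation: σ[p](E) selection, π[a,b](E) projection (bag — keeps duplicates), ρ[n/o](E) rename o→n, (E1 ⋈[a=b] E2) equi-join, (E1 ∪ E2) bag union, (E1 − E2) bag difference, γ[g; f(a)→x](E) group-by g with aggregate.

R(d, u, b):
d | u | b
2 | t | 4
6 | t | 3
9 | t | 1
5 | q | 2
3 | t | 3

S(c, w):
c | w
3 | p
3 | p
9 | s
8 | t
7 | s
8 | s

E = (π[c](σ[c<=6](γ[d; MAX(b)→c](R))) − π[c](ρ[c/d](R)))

Row counts bottom-up:
  R → 5
  γ[d; MAX(b)→c](R) → 5
  σ[c<=6](γ[d; MAX(b)→c](R)) → 5
  π[c](σ[c<=6](γ[d; MAX(b)→c](R))) → 5
  R → 5
  ρ[c/d](R) → 5
  π[c](ρ[c/d](R)) → 5
  (π[c](σ[c<=6](γ[d; MAX(b)→c](R))) − π[c](ρ[c/d](R))) → 3

|E| = 3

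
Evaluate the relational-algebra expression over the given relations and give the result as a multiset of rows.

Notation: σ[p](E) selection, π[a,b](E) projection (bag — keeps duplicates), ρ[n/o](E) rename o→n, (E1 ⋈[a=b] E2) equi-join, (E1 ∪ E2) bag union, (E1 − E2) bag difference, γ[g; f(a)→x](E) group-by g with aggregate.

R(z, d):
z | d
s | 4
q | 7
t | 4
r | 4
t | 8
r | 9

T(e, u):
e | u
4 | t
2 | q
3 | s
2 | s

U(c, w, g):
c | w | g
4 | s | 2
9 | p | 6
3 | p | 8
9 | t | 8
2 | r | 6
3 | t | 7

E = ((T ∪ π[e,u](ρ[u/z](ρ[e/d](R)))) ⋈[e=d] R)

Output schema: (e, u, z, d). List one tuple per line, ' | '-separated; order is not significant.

Row counts bottom-up:
  T → 4
  R → 6
  ρ[e/d](R) → 6
  ρ[u/z](ρ[e/d](R)) → 6
  π[e,u](ρ[u/z](ρ[e/d](R))) → 6
  (T ∪ π[e,u](ρ[u/z](ρ[e/d](R)))) → 10
  R → 6
  ((T ∪ π[e,u](ρ[u/z](ρ[e/d](R)))) ⋈[e=d] R) → 15

== RESULT ==
e | u | z | d
4 | r | r | 4
4 | r | s | 4
4 | r | t | 4
4 | s | r | 4
4 | s | s | 4
4 | s | t | 4
4 | t | r | 4
4 | t | r | 4
4 | t | s | 4
4 | t | s | 4
4 | t | t | 4
4 | t | t | 4
7 | q | q | 7
8 | t | t | 8
9 | r | r | 9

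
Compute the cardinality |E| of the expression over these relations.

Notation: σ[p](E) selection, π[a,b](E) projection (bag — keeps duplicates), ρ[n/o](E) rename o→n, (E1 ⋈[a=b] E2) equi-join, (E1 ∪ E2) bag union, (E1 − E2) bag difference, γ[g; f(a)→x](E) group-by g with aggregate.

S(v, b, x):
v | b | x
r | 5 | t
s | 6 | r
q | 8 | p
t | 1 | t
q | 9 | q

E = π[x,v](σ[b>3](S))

Stepwise |·|:
  S → 5
  σ[b>3](S) → 4
  π[x,v](σ[b>3](S)) → 4

|E| = 4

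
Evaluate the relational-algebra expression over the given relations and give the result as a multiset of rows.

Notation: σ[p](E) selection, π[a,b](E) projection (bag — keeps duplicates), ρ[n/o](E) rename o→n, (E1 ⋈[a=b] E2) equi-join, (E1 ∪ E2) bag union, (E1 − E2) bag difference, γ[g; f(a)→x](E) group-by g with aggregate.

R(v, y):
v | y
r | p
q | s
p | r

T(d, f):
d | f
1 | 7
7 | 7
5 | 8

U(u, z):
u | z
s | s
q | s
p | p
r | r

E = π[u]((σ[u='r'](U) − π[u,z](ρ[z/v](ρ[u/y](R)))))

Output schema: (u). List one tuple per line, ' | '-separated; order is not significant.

Row counts bottom-up:
  U → 4
  σ[u='r'](U) → 1
  R → 3
  ρ[u/y](R) → 3
  ρ[z/v](ρ[u/y](R)) → 3
  π[u,z](ρ[z/v](ρ[u/y](R))) → 3
  (σ[u='r'](U) − π[u,z](ρ[z/v](ρ[u/y](R)))) → 1
  π[u]((σ[u='r'](U) − π[u,z](ρ[z/v](ρ[u/y](R))))) → 1

== RESULT ==
u
r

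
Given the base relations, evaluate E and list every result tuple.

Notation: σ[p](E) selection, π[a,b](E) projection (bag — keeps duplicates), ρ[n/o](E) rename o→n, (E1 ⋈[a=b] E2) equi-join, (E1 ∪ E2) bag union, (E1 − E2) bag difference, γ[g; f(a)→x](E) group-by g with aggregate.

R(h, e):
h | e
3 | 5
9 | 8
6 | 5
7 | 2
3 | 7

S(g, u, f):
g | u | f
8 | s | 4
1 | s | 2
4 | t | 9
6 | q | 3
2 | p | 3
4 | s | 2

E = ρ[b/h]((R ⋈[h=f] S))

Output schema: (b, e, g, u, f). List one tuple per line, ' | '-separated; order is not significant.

Stepwise |·|:
  R → 5
  S → 6
  (R ⋈[h=f] S) → 5
  ρ[b/h]((R ⋈[h=f] S)) → 5

== RESULT ==
b | e | g | u | f
3 | 5 | 2 | p | 3
3 | 5 | 6 | q | 3
3 | 7 | 2 | p | 3
3 | 7 | 6 | q | 3
9 | 8 | 4 | t | 9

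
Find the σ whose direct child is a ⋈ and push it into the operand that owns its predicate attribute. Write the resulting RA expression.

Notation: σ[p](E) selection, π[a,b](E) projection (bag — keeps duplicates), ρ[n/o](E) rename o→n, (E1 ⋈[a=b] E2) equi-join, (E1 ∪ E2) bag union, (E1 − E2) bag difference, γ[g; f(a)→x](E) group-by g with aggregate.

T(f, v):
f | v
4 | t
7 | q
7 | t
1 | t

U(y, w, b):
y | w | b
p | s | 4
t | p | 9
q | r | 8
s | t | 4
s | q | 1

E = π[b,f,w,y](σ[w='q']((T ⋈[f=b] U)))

σ filters on w, owned by the right side.
E' = π[b,f,w,y]((T ⋈[f=b] σ[w='q'](U)))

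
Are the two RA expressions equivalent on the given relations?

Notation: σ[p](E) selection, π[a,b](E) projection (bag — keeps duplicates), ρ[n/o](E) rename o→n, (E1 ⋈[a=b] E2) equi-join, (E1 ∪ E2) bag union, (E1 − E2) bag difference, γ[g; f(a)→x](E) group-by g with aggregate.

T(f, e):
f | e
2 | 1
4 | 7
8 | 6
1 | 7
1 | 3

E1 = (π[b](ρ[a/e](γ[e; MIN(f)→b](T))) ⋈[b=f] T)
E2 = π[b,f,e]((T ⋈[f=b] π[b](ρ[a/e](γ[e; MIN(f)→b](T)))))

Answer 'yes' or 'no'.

E1 stepwise |·|:
  T → 5
  γ[e; MIN(f)→b](T) → 4
  ρ[a/e](γ[e; MIN(f)→b](T)) → 4
  π[b](ρ[a/e](γ[e; MIN(f)→b](T))) → 4
  T → 5
  (π[b](ρ[a/e](γ[e; MIN(f)→b](T))) ⋈[b=f] T) → 6
E2 stepwise |·|:
  T → 5
  T → 5
  γ[e; MIN(f)→b](T) → 4
  ρ[a/e](γ[e; MIN(f)→b](T)) → 4
  π[b](ρ[a/e](γ[e; MIN(f)→b](T))) → 4
  (T ⋈[f=b] π[b](ρ[a/e](γ[e; MIN(f)→b](T)))) → 6
  π[b,f,e]((T ⋈[f=b] π[b](ρ[a/e](γ[e; MIN(f)→b](T))))) → 6

E1 and E2 produce the same multiset:
b | f | e
1 | 1 | 3
1 | 1 | 3
1 | 1 | 7
1 | 1 | 7
2 | 2 | 1
8 | 8 | 6

yes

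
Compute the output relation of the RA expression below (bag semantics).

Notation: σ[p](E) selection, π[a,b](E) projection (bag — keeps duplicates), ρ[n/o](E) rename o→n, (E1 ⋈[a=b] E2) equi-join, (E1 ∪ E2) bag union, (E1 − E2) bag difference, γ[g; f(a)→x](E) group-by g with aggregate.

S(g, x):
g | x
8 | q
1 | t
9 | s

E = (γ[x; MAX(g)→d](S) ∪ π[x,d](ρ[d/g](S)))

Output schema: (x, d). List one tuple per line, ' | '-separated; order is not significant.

Subexpression sizes:
  S → 3
  γ[x; MAX(g)→d](S) → 3
  S → 3
  ρ[d/g](S) → 3
  π[x,d](ρ[d/g](S)) → 3
  (γ[x; MAX(g)→d](S) ∪ π[x,d](ρ[d/g](S))) → 6

== RESULT ==
x | d
q | 8
q | 8
s | 9
s | 9
t | 1
t | 1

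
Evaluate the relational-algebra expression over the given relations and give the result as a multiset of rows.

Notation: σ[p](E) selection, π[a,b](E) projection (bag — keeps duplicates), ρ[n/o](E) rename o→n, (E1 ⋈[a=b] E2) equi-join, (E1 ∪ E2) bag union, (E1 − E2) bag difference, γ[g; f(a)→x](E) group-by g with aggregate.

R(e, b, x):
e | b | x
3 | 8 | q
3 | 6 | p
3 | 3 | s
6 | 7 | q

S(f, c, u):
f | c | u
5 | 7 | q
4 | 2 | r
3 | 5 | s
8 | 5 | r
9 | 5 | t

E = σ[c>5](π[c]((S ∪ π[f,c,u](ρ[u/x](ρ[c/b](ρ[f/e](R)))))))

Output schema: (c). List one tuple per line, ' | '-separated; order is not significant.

Per-node cardinality:
  S → 5
  R → 4
  ρ[f/e](R) → 4
  ρ[c/b](ρ[f/e](R)) → 4
  ρ[u/x](ρ[c/b](ρ[f/e](R))) → 4
  π[f,c,u](ρ[u/x](ρ[c/b](ρ[f/e](R)))) → 4
  (S ∪ π[f,c,u](ρ[u/x](ρ[c/b](ρ[f/e](R))))) → 9
  π[c]((S ∪ π[f,c,u](ρ[u/x](ρ[c/b](ρ[f/e](R)))))) → 9
  σ[c>5](π[c]((S ∪ π[f,c,u](ρ[u/x](ρ[c/b](ρ[f/e](R))))))) → 4

== RESULT ==
c
6
7
7
8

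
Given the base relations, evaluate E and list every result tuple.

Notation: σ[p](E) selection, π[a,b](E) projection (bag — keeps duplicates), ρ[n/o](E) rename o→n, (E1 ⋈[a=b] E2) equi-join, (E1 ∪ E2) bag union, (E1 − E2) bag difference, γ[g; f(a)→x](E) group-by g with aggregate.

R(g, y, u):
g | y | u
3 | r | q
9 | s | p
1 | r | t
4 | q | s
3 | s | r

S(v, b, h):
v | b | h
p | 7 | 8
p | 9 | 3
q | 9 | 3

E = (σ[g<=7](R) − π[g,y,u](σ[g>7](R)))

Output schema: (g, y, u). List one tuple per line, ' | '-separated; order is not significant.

Row counts bottom-up:
  R → 5
  σ[g<=7](R) → 4
  R → 5
  σ[g>7](R) → 1
  π[g,y,u](σ[g>7](R)) → 1
  (σ[g<=7](R) − π[g,y,u](σ[g>7](R))) → 4

== RESULT ==
g | y | u
1 | r | t
3 | r | q
3 | s | r
4 | q | s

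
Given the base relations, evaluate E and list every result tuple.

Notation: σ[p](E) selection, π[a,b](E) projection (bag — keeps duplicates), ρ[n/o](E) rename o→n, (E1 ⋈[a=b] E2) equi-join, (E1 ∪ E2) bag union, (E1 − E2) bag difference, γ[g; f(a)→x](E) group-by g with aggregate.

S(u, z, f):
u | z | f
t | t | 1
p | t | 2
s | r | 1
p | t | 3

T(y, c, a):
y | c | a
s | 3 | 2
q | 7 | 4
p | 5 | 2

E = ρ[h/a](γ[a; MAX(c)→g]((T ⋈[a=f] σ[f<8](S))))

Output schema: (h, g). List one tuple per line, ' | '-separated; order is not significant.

Subexpression sizes:
  T → 3
  S → 4
  σ[f<8](S) → 4
  (T ⋈[a=f] σ[f<8](S)) → 2
  γ[a; MAX(c)→g]((T ⋈[a=f] σ[f<8](S))) → 1
  ρ[h/a](γ[a; MAX(c)→g]((T ⋈[a=f] σ[f<8](S)))) → 1

== RESULT ==
h | g
2 | 5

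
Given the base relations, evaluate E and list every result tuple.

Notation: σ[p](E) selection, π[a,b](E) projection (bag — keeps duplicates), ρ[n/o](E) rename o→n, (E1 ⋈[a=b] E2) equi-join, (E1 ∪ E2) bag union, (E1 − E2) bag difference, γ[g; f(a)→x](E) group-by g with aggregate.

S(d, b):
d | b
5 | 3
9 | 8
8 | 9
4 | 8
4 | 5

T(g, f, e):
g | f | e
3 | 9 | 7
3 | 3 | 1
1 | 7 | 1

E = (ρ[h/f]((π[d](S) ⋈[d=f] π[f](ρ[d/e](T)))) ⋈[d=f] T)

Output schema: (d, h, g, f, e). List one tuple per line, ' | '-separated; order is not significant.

Row counts bottom-up:
  S → 5
  π[d](S) → 5
  T → 3
  ρ[d/e](T) → 3
  π[f](ρ[d/e](T)) → 3
  (π[d](S) ⋈[d=f] π[f](ρ[d/e](T))) → 1
  ρ[h/f]((π[d](S) ⋈[d=f] π[f](ρ[d/e](T)))) → 1
  T → 3
  (ρ[h/f]((π[d](S) ⋈[d=f] π[f](ρ[d/e](T)))) ⋈[d=f] T) → 1

== RESULT ==
d | h | g | f | e
9 | 9 | 3 | 9 | 7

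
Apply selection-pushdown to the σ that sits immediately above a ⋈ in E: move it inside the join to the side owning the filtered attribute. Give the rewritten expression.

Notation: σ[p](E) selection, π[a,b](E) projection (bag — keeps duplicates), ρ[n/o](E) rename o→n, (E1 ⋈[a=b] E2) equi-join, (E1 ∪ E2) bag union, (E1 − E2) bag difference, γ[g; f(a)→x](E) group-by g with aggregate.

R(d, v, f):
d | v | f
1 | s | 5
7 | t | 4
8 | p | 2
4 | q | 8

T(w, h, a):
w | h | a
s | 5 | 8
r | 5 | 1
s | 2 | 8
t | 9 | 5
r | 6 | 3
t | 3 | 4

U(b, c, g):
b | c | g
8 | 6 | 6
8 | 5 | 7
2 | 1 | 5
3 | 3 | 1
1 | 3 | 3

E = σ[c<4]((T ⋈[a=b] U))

σ filters on c, owned by the right side.
E' = (T ⋈[a=b] σ[c<4](U))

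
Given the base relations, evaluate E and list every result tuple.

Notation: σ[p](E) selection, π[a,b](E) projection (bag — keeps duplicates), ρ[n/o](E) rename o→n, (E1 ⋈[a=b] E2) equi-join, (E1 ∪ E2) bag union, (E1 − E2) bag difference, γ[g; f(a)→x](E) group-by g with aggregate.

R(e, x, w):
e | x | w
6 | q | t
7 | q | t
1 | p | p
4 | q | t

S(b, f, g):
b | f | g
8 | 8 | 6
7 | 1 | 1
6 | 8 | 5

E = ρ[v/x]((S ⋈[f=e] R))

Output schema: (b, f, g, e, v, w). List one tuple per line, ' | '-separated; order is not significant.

Stepwise |·|:
  S → 3
  R → 4
  (S ⋈[f=e] R) → 1
  ρ[v/x]((S ⋈[f=e] R)) → 1

== RESULT ==
b | f | g | e | v | w
7 | 1 | 1 | 1 | p | p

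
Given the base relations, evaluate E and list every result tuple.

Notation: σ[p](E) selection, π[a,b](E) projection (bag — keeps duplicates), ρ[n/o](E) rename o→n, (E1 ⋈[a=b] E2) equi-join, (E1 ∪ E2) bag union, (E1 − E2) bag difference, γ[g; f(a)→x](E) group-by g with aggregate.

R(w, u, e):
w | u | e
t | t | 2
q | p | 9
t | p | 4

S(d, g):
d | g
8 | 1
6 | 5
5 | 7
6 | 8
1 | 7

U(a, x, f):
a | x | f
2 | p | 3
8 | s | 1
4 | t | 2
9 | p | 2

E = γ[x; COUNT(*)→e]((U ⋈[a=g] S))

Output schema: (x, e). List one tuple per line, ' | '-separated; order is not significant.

Per-node cardinality:
  U → 4
  S → 5
  (U ⋈[a=g] S) → 1
  γ[x; COUNT(*)→e]((U ⋈[a=g] S)) → 1

== RESULT ==
x | e
s | 1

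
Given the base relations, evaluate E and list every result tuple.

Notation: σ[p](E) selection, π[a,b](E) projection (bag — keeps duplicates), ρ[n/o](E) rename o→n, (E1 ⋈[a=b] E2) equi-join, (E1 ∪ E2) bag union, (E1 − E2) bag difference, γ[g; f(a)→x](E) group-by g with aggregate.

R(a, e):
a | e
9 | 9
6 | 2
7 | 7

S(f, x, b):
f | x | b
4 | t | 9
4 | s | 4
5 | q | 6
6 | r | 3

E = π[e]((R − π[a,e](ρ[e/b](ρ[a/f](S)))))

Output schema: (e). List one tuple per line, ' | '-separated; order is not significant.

Per-node cardinality:
  R → 3
  S → 4
  ρ[a/f](S) → 4
  ρ[e/b](ρ[a/f](S)) → 4
  π[a,e](ρ[e/b](ρ[a/f](S))) → 4
  (R − π[a,e](ρ[e/b](ρ[a/f](S)))) → 3
  π[e]((R − π[a,e](ρ[e/b](ρ[a/f](S))))) → 3

== RESULT ==
e
2
7
9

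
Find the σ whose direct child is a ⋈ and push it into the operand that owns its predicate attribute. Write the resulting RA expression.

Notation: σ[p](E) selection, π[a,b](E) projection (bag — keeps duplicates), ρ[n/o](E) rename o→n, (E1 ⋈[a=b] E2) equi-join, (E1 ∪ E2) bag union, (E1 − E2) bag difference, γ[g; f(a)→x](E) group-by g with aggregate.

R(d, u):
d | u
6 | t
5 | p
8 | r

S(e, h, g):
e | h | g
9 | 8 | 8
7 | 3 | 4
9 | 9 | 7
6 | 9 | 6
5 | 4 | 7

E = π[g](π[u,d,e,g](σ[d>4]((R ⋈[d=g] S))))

σ filters on d, owned by the left side.
E' = π[g](π[u,d,e,g]((σ[d>4](R) ⋈[d=g] S)))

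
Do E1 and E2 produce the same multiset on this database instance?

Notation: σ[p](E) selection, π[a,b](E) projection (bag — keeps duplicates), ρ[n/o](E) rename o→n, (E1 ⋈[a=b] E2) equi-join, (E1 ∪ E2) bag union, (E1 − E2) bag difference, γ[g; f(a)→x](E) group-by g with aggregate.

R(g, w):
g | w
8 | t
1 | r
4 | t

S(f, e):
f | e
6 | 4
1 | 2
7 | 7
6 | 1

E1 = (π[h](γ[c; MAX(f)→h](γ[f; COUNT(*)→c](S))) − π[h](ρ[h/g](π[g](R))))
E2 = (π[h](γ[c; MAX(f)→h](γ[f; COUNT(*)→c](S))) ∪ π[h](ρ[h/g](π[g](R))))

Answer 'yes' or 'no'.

E1 row counts bottom-up:
  S → 4
  γ[f; COUNT(*)→c](S) → 3
  γ[c; MAX(f)→h](γ[f; COUNT(*)→c](S)) → 2
  π[h](γ[c; MAX(f)→h](γ[f; COUNT(*)→c](S))) → 2
  R → 3
  π[g](R) → 3
  ρ[h/g](π[g](R)) → 3
  π[h](ρ[h/g](π[g](R))) → 3
  (π[h](γ[c; MAX(f)→h](γ[f; COUNT(*)→c](S))) − π[h](ρ[h/g](π[g](R)))) → 2
E2 row counts bottom-up:
  S → 4
  γ[f; COUNT(*)→c](S) → 3
  γ[c; MAX(f)→h](γ[f; COUNT(*)→c](S)) → 2
  π[h](γ[c; MAX(f)→h](γ[f; COUNT(*)→c](S))) → 2
  R → 3
  π[g](R) → 3
  ρ[h/g](π[g](R)) → 3
  π[h](ρ[h/g](π[g](R))) → 3
  (π[h](γ[c; MAX(f)→h](γ[f; COUNT(*)→c](S))) ∪ π[h](ρ[h/g](π[g](R)))) → 5

E1 result:
h
6
7
E2 result:
h
1
4
6
7
8
Witness: (1,) appears 0× in E1 but 1× in E2.

no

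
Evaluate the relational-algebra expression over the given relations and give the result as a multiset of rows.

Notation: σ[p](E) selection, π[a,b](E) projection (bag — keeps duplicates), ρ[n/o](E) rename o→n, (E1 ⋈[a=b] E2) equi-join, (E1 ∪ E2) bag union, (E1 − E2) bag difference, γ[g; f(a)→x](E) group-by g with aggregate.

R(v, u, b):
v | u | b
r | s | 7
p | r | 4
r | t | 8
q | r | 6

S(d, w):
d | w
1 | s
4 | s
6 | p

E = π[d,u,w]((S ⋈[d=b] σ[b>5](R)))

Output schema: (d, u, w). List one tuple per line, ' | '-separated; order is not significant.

Row counts bottom-up:
  S → 3
  R → 4
  σ[b>5](R) → 3
  (S ⋈[d=b] σ[b>5](R)) → 1
  π[d,u,w]((S ⋈[d=b] σ[b>5](R))) → 1

== RESULT ==
d | u | w
6 | r | p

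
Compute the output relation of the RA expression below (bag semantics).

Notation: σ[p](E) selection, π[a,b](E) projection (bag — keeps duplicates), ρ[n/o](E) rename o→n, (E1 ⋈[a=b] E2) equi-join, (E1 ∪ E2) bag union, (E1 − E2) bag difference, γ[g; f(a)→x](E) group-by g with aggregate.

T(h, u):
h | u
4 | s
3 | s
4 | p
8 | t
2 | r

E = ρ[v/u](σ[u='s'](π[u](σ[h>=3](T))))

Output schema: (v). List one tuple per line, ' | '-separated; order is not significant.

Stepwise |·|:
  T → 5
  σ[h>=3](T) → 4
  π[u](σ[h>=3](T)) → 4
  σ[u='s'](π[u](σ[h>=3](T))) → 2
  ρ[v/u](σ[u='s'](π[u](σ[h>=3](T)))) → 2

== RESULT ==
v
s
s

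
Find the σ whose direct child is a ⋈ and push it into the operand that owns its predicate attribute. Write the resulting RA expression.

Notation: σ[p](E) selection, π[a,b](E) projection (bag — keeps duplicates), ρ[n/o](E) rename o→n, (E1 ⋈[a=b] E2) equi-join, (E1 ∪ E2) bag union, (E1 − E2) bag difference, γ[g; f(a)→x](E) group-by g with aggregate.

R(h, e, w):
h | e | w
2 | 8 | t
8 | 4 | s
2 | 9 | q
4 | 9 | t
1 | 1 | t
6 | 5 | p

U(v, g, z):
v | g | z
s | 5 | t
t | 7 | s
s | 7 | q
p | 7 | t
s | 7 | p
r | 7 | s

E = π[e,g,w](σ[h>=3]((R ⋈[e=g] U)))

σ filters on h, owned by the left side.
E' = π[e,g,w]((σ[h>=3](R) ⋈[e=g] U))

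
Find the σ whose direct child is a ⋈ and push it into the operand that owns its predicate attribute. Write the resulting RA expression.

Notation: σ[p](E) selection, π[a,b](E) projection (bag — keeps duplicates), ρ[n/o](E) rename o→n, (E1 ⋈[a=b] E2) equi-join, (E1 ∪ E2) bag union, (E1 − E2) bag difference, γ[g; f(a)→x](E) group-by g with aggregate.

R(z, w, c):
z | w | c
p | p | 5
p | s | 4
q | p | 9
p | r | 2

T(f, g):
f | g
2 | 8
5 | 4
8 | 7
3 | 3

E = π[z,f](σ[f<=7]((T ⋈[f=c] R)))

σ filters on f, owned by the left side.
E' = π[z,f]((σ[f<=7](T) ⋈[f=c] R))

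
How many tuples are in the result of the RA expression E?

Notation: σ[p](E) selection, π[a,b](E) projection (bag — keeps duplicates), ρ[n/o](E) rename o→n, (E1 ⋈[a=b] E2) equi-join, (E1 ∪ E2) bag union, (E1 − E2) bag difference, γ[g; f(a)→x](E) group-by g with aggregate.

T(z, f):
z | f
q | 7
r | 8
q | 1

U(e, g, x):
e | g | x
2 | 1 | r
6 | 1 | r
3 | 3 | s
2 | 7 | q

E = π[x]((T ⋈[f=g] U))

Stepwise |·|:
  T → 3
  U → 4
  (T ⋈[f=g] U) → 3
  π[x]((T ⋈[f=g] U)) → 3

|E| = 3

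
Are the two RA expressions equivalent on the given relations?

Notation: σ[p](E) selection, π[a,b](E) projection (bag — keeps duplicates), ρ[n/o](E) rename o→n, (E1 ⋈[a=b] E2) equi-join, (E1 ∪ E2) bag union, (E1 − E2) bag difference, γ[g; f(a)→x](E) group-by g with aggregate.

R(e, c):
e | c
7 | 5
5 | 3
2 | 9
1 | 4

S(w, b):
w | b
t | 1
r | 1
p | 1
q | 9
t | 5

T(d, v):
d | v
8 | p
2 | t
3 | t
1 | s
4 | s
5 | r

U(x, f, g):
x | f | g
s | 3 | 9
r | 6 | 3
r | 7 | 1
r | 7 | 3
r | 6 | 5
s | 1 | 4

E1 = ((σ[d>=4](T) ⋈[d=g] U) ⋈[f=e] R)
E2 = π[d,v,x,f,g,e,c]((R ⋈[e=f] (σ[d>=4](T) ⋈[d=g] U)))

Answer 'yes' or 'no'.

E1 subexpression sizes:
  T → 6
  σ[d>=4](T) → 3
  U → 6
  (σ[d>=4](T) ⋈[d=g] U) → 2
  R → 4
  ((σ[d>=4](T) ⋈[d=g] U) ⋈[f=e] R) → 1
E2 subexpression sizes:
  R → 4
  T → 6
  σ[d>=4](T) → 3
  U → 6
  (σ[d>=4](T) ⋈[d=g] U) → 2
  (R ⋈[e=f] (σ[d>=4](T) ⋈[d=g] U)) → 1
  π[d,v,x,f,g,e,c]((R ⋈[e=f] (σ[d>=4](T) ⋈[d=g] U))) → 1

E1 and E2 produce the same multiset:
d | v | x | f | g | e | c
4 | s | s | 1 | 4 | 1 | 4

yes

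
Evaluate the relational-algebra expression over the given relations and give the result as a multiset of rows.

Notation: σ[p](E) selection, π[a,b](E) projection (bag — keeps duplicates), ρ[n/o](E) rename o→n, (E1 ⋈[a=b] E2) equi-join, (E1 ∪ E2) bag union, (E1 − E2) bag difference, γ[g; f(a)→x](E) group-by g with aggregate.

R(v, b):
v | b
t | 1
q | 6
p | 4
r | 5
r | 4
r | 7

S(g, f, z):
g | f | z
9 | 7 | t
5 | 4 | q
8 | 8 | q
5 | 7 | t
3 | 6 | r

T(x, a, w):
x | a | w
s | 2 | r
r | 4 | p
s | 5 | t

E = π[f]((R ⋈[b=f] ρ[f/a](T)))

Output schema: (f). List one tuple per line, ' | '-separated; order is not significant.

Row counts bottom-up:
  R → 6
  T → 3
  ρ[f/a](T) → 3
  (R ⋈[b=f] ρ[f/a](T)) → 3
  π[f]((R ⋈[b=f] ρ[f/a](T))) → 3

== RESULT ==
f
4
4
5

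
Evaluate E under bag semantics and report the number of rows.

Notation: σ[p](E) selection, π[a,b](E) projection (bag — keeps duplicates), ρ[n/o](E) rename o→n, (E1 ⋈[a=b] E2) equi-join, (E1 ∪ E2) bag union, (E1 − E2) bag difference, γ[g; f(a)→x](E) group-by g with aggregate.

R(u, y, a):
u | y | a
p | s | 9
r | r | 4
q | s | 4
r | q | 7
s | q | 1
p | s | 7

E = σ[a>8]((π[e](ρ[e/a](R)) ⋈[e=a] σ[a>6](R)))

Row counts bottom-up:
  R → 6
  ρ[e/a](R) → 6
  π[e](ρ[e/a](R)) → 6
  R → 6
  σ[a>6](R) → 3
  (π[e](ρ[e/a](R)) ⋈[e=a] σ[a>6](R)) → 5
  σ[a>8]((π[e](ρ[e/a](R)) ⋈[e=a] σ[a>6](R))) → 1

|E| = 1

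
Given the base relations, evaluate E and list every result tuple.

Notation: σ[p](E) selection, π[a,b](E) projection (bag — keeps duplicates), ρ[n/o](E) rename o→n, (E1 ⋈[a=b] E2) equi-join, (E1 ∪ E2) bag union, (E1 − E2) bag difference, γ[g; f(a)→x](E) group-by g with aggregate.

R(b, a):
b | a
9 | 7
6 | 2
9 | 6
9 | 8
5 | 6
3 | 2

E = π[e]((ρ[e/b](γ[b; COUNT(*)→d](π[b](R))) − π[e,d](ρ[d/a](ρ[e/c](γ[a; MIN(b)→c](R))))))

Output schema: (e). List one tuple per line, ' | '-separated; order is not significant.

Row counts bottom-up:
  R → 6
  π[b](R) → 6
  γ[b; COUNT(*)→d](π[b](R)) → 4
  ρ[e/b](γ[b; COUNT(*)→d](π[b](R))) → 4
  R → 6
  γ[a; MIN(b)→c](R) → 4
  ρ[e/c](γ[a; MIN(b)→c](R)) → 4
  ρ[d/a](ρ[e/c](γ[a; MIN(b)→c](R))) → 4
  π[e,d](ρ[d/a](ρ[e/c](γ[a; MIN(b)→c](R)))) → 4
  (ρ[e/b](γ[b; COUNT(*)→d](π[b](R))) − π[e,d](ρ[d/a](ρ[e/c](γ[a; MIN(b)→c](R))))) → 4
  π[e]((ρ[e/b](γ[b; COUNT(*)→d](π[b](R))) − π[e,d](ρ[d/a](ρ[e/c](γ[a; MIN(b)→c](R)))))) → 4

== RESULT ==
e
3
5
6
9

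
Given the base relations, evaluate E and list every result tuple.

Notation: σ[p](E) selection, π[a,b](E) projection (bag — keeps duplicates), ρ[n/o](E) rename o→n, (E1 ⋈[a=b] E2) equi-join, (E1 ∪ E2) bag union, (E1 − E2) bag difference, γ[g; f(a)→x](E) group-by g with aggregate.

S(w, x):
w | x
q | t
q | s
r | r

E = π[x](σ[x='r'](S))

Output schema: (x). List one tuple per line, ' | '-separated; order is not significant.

Subexpression sizes:
  S → 3
  σ[x='r'](S) → 1
  π[x](σ[x='r'](S)) → 1

== RESULT ==
x
r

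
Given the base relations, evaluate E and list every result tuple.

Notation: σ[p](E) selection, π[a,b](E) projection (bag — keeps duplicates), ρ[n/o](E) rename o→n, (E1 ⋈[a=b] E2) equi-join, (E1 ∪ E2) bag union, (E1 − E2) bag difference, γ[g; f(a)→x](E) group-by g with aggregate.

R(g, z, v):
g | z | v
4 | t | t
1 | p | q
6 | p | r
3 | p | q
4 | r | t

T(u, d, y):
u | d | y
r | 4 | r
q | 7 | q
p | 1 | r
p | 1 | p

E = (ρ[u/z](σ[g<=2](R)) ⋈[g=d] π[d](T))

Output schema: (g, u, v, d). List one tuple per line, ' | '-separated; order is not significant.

Subexpression sizes:
  R → 5
  σ[g<=2](R) → 1
  ρ[u/z](σ[g<=2](R)) → 1
  T → 4
  π[d](T) → 4
  (ρ[u/z](σ[g<=2](R)) ⋈[g=d] π[d](T)) → 2

== RESULT ==
g | u | v | d
1 | p | q | 1
1 | p | q | 1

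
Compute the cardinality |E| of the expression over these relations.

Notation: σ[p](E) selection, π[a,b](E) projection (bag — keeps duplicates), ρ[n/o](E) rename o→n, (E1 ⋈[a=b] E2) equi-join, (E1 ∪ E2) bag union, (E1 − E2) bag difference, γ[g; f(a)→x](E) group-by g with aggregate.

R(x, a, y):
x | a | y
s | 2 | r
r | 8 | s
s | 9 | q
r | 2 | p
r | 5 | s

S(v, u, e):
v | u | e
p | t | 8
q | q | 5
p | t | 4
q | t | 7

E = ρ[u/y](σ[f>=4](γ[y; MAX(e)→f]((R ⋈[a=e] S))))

Subexpression sizes:
  R → 5
  S → 4
  (R ⋈[a=e] S) → 2
  γ[y; MAX(e)→f]((R ⋈[a=e] S)) → 1
  σ[f>=4](γ[y; MAX(e)→f]((R ⋈[a=e] S))) → 1
  ρ[u/y](σ[f>=4](γ[y; MAX(e)→f]((R ⋈[a=e] S)))) → 1

|E| = 1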